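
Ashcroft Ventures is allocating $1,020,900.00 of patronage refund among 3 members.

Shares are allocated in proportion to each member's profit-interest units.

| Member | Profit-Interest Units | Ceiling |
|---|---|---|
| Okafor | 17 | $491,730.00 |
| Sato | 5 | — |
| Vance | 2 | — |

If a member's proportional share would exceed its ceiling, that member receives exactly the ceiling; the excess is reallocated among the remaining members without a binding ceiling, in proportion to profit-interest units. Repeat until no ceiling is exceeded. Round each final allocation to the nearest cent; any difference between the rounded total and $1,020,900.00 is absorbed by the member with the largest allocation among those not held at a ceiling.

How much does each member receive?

Total profit-interest units = 24.
Proportional shares (ignoring caps): Okafor 723,137.5000; Sato 212,687.5000; Vance 85,075.0000.
Cap binds for Okafor ($491,730.00); remaining pool $529,170.00 reallocated over remaining profit-interest units 7.
Redistributed shares: Sato 377,978.5714 → $377,978.57; Vance 151,191.4286 → $151,191.43.

Okafor: $491,730.00; Sato: $377,978.57; Vance: $151,191.43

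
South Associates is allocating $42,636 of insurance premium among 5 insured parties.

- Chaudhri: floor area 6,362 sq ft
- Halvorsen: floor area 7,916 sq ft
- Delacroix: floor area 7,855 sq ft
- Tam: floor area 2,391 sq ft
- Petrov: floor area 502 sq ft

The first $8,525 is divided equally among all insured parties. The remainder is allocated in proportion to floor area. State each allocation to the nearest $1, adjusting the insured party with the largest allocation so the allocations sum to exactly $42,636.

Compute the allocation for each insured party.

Chaudhri: $10,377 | Halvorsen: $12,494 | Delacroix: $12,412 | Tam: $4,964 | Petrov: $2,389

Equal tier: $8,525 ÷ 5 = $1,705 apiece.
Remainder $34,111 by floor area (total 25,026): Chaudhri 8,671.55 → $8,672; Halvorsen 10,789.69 → $10,790; Delacroix 10,706.54 → $10,707; Tam 3,258.99 → $3,259; Petrov 684.24 → $684.
Rounding difference −$1 on remainder applied to Halvorsen.
Totals: Chaudhri $1,705 + $8,672 = $10,377; Halvorsen $1,705 + $10,789 = $12,494; Delacroix $1,705 + $10,707 = $12,412; Tam $1,705 + $3,259 = $4,964; Petrov $1,705 + $684 = $2,389.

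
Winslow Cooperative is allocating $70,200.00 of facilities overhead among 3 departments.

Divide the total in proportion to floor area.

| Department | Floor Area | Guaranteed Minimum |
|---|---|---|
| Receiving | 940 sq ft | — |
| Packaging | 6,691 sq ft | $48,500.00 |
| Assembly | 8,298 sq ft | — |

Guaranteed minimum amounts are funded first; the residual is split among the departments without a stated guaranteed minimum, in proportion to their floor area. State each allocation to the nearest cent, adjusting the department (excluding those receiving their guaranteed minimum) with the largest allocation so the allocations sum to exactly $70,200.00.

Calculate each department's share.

Minimums first: Packaging $48,500.00. Remaining pool $21,700.00.
Remaining pool split over remaining floor area 9,238: Receiving 2,208.0537 → $2,208.05; Assembly 19,491.9463 → $19,491.95.

Receiving: $2,208.05 · Packaging: $48,500.00 · Assembly: $19,491.95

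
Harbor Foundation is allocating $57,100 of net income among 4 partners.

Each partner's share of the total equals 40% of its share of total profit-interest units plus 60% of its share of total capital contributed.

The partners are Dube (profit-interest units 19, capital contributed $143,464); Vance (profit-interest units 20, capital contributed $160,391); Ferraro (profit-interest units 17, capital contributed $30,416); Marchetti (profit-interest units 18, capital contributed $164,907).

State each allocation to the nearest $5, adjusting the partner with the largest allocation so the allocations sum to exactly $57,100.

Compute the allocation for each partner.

Totals — profit-interest units 74, capital contributed 499,178.
Blended shares (40% profit-interest units + 60% capital contributed): Dube 0.2751; Vance 0.3009; Ferraro 0.1285; Marchetti 0.2955.
Raw shares: Dube 15,710.66; Vance 17,181.06; Ferraro 7,334.56; Marchetti 16,873.71.
At nearest $5: Dube $15,710; Vance $17,180; Ferraro $7,335; Marchetti $16,875. Sum = $57,100.
No rounding difference to absorb.

Dube: $15,710 | Vance: $17,180 | Ferraro: $7,335 | Marchetti: $16,875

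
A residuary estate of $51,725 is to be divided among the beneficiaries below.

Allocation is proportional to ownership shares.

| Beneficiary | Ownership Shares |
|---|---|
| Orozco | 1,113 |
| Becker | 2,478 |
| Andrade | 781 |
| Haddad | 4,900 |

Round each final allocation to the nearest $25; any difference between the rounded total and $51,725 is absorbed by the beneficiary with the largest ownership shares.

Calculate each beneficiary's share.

Orozco: $6,200; Becker: $13,825; Andrade: $4,350; Haddad: $27,350

Ownership shares total: 9,272.
Proportional shares: Orozco 1,113/9,272 × $51,725 = 6,209.01; Becker 2,478/9,272 × $51,725 = 13,823.83; Andrade 781/9,272 × $51,725 = 4,356.91; Haddad 4,900/9,272 × $51,725 = 27,335.26.
At nearest $25: Orozco $6,200; Becker $13,825; Andrade $4,350; Haddad $27,325. Sum = $51,700.
Difference $51,725 − $51,700 = +$25 applied to largest ownership shares (Haddad): Haddad becomes $27,350.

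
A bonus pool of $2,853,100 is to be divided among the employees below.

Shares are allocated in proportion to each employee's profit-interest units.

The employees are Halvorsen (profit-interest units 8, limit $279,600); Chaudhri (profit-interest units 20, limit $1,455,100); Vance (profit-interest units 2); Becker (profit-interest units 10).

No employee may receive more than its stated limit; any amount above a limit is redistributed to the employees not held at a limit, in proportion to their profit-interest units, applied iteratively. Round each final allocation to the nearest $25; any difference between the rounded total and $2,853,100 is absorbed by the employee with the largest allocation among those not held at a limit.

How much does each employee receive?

Halvorsen: $279,600; Chaudhri: $1,455,100; Vance: $186,400; Becker: $932,000

Profit-interest units total: 40.
Unconstrained shares: Halvorsen 570,620.00; Chaudhri 1,426,550.00; Vance 142,655.00; Becker 713,275.00.
Cap binds for Halvorsen ($279,600); residual $2,573,500 reallocated over remaining profit-interest units 32.
Cap binds for Chaudhri ($1,455,100); residual $1,118,400 reallocated over remaining profit-interest units 12.
Shares after redistribution: Vance 186,400.00 → $186,400; Becker 932,000.00 → $932,000.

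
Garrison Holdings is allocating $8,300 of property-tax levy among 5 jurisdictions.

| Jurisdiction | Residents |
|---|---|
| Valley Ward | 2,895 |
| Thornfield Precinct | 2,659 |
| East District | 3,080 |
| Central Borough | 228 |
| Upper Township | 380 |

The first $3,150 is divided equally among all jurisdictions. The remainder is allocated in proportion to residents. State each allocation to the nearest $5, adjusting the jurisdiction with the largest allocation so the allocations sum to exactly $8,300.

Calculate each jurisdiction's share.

First tranche $3,150 split equally: $630 each.
Remainder $5,150 by residents (total 9,242): Valley Ward 1,613.21 → $1,615; Thornfield Precinct 1,481.70 → $1,480; East District 1,716.30 → $1,715; Central Borough 127.05 → $125; Upper Township 211.75 → $210.
Rounding difference +$5 on remainder applied to East District.
Totals: Valley Ward $630 + $1,615 = $2,245; Thornfield Precinct $630 + $1,480 = $2,110; East District $630 + $1,720 = $2,350; Central Borough $630 + $125 = $755; Upper Township $630 + $210 = $840.

Valley Ward: $2,245 | Thornfield Precinct: $2,110 | East District: $2,350 | Central Borough: $755 | Upper Township: $840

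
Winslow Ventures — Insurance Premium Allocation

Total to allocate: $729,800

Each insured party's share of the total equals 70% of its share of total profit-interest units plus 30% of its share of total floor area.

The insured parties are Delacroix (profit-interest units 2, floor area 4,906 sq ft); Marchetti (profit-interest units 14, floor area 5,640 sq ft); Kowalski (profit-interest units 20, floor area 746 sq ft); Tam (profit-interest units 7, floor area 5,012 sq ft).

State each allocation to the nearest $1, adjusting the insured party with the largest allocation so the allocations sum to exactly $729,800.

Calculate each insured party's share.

Delacroix: $89,642; Marchetti: $242,064; Kowalski: $247,627; Tam: $150,467

Totals — profit-interest units 43, floor area 16,304.
Blended shares (70% profit-interest units + 30% floor area): Delacroix 0.1228; Marchetti 0.3317; Kowalski 0.3393; Tam 0.2062.
Raw shares: Delacroix 89,641.67; Marchetti 242,063.85; Kowalski 247,627.04; Tam 150,467.43.
After rounding ($1): Delacroix $89,642; Marchetti $242,064; Kowalski $247,627; Tam $150,467. Sum = $729,800.
No rounding difference to absorb.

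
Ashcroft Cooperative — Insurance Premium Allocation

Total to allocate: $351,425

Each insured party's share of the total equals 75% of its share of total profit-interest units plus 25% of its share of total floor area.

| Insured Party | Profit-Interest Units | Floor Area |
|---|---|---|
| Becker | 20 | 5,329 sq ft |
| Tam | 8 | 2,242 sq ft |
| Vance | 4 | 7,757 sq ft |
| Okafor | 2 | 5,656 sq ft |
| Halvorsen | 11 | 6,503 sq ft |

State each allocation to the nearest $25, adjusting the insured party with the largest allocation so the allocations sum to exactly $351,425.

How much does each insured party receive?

Profit-interest units total 45; floor area total 27,487.
Combined weights (75% profit-interest units + 25% floor area): Becker 0.3818; Tam 0.1537; Vance 0.1372; Okafor 0.0848; Halvorsen 0.2425.
Raw shares: Becker 134,174.66; Tam 54,022.73; Vance 48,221.91; Okafor 29,792.35; Halvorsen 85,213.35.
At nearest $25: Becker $134,175; Tam $54,025; Vance $48,225; Okafor $29,800; Halvorsen $85,225. Sum = $351,450.
Difference $351,425 − $351,450 = −$25 applied to largest allocation (Becker): Becker becomes $134,150.

Becker: $134,150; Tam: $54,025; Vance: $48,225; Okafor: $29,800; Halvorsen: $85,225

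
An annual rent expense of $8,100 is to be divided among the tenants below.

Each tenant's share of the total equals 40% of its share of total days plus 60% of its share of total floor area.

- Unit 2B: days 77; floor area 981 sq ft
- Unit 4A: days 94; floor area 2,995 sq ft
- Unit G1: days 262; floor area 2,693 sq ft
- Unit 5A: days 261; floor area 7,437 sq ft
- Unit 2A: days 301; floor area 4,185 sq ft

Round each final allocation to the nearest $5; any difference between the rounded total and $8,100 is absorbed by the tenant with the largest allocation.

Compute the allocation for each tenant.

Totals — days 995, floor area 18,291.
Combined weights (40% days + 60% floor area): Unit 2B 0.0631; Unit 4A 0.1360; Unit G1 0.1937; Unit 5A 0.3489; Unit 2A 0.2583.
Raw shares: Unit 2B 511.39; Unit 4A 1,101.88; Unit G1 1,568.69; Unit 5A 2,825.93; Unit 2A 2,092.11.
At nearest $5: Unit 2B $510; Unit 4A $1,100; Unit G1 $1,570; Unit 5A $2,825; Unit 2A $2,090. Sum = $8,095.
Difference $8,100 − $8,095 = +$5 applied to largest allocation (Unit 5A): Unit 5A becomes $2,830.

Unit 2B: $510; Unit 4A: $1,100; Unit G1: $1,570; Unit 5A: $2,830; Unit 2A: $2,090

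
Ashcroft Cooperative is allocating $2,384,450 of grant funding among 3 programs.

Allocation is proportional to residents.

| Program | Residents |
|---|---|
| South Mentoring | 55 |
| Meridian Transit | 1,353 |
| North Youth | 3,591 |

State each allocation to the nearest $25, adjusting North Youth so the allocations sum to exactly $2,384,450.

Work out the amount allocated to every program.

South Mentoring: $26,225 · Meridian Transit: $645,350 · North Youth: $1,712,875

Sum of residents: 4,999.
Proportional shares: South Mentoring 55/4,999 × $2,384,450 = 26,234.20; Meridian Transit 1,353/4,999 × $2,384,450 = 645,361.24; North Youth 3,591/4,999 × $2,384,450 = 1,712,854.56.
Rounded to nearest $25: South Mentoring $26,225; Meridian Transit $645,350; North Youth $1,712,850. Sum = $2,384,425.
Difference $2,384,450 − $2,384,425 = +$25 applied to North Youth: North Youth becomes $1,712,875.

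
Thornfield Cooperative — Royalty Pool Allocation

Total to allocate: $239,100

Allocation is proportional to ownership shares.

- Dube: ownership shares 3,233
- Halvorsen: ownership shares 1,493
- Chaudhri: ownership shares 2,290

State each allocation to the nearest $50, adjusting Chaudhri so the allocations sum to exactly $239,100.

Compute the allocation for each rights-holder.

Dube: $110,200 · Halvorsen: $50,900 · Chaudhri: $78,000

Combined ownership shares = 7,016.
Proportional shares: Dube 3,233/7,016 × $239,100 = 110,178.21; Halvorsen 1,493/7,016 × $239,100 = 50,880.32; Chaudhri 2,290/7,016 × $239,100 = 78,041.48.
Rounded to nearest $50: Dube $110,200; Halvorsen $50,900; Chaudhri $78,050. Sum = $239,150.
Difference $239,100 − $239,150 = −$50 applied to Chaudhri: Chaudhri becomes $78,000.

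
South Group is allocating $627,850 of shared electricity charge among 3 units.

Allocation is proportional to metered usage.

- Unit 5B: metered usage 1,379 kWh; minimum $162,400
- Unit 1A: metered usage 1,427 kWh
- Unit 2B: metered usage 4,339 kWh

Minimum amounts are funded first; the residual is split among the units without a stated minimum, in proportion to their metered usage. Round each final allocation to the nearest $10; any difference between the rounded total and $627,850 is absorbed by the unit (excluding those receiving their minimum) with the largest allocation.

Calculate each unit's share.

Unit 5B: $162,400 | Unit 1A: $115,190 | Unit 2B: $350,260

Fund the minimums — Unit 5B $162,400. Remaining pool $465,450.
Remaining pool split over remaining metered usage 5,766: Unit 1A 115,192.01 → $115,190; Unit 2B 350,257.99 → $350,260.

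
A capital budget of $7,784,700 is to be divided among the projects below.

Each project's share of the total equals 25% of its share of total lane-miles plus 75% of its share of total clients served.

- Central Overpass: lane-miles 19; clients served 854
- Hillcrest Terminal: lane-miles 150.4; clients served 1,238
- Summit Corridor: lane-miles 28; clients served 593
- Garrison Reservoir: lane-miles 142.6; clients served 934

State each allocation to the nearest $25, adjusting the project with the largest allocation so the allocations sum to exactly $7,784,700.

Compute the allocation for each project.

Lane-miles total 340; clients served total 3,619.
Composite weights (25% lane-miles + 75% clients served): Central Overpass 0.1910; Hillcrest Terminal 0.3672; Summit Corridor 0.1435; Garrison Reservoir 0.2984.
Proportional shares: Central Overpass 1,486,513.22; Hillcrest Terminal 2,858,159.00; Summit Corridor 1,116,958.87; Garrison Reservoir 2,323,068.90.
Rounded to nearest $25: Central Overpass $1,486,525; Hillcrest Terminal $2,858,150; Summit Corridor $1,116,950; Garrison Reservoir $2,323,075. Sum = $7,784,700.
No rounding difference to absorb.

Central Overpass: $1,486,525 · Hillcrest Terminal: $2,858,150 · Summit Corridor: $1,116,950 · Garrison Reservoir: $2,323,075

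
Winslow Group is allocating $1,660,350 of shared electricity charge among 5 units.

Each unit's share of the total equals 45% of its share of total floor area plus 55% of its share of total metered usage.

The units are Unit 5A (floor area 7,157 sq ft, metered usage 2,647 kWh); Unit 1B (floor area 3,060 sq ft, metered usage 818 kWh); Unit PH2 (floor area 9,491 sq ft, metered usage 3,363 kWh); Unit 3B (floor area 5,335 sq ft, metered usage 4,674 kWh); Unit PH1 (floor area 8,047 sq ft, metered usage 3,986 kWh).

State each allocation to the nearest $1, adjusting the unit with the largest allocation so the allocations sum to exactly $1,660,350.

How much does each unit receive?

Unit 5A: $317,672 | Unit 1B: $117,324 | Unit PH2: $412,589 | Unit 3B: $396,047 | Unit PH1: $416,718

Floor area total 33,090; metered usage total 15,488.
Composite weights (45% floor area + 55% metered usage): Unit 5A 0.1913; Unit 1B 0.0707; Unit PH2 0.2485; Unit 3B 0.2385; Unit PH1 0.2510.
Unrounded shares: Unit 5A 317,672.42; Unit 1B 117,323.78; Unit PH2 412,589.39; Unit 3B 396,047.01; Unit PH1 416,717.40.
After rounding ($1): Unit 5A $317,672; Unit 1B $117,324; Unit PH2 $412,589; Unit 3B $396,047; Unit PH1 $416,717. Sum = $1,660,349.
Difference $1,660,350 − $1,660,349 = +$1 applied to largest allocation (Unit PH1): Unit PH1 becomes $416,718.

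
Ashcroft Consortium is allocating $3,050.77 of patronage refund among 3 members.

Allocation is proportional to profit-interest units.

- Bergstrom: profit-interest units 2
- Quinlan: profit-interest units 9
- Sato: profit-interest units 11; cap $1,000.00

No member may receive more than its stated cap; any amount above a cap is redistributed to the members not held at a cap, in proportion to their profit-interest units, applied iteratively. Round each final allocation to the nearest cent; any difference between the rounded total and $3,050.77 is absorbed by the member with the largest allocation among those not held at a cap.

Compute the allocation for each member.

Profit-interest units total: 22.
Pro-rata shares before constraints: Bergstrom 277.3427; Quinlan 1,248.0423; Sato 1,525.3850.
Capped: Sato ($1,000.00); residual $2,050.77 reallocated over remaining profit-interest units 11.
Redistributed shares: Bergstrom 372.8673 → $372.87; Quinlan 1,677.9027 → $1,677.90.

Bergstrom: $372.87 | Quinlan: $1,677.90 | Sato: $1,000.00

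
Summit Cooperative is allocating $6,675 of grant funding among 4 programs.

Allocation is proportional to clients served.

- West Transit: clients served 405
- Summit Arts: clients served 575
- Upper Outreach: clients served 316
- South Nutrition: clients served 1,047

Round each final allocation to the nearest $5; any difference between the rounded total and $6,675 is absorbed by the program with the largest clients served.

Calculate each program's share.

West Transit: $1,155 | Summit Arts: $1,640 | Upper Outreach: $900 | South Nutrition: $2,980

Combined clients served = 2,343.
Raw shares: West Transit 405/2,343 × $6,675 = 1,153.81; Summit Arts 575/2,343 × $6,675 = 1,638.12; Upper Outreach 316/2,343 × $6,675 = 900.26; South Nutrition 1,047/2,343 × $6,675 = 2,982.81.
Rounded to nearest $5: West Transit $1,155; Summit Arts $1,640; Upper Outreach $900; South Nutrition $2,985. Sum = $6,680.
Difference $6,675 − $6,680 = −$5 applied to largest clients served (South Nutrition): South Nutrition becomes $2,980.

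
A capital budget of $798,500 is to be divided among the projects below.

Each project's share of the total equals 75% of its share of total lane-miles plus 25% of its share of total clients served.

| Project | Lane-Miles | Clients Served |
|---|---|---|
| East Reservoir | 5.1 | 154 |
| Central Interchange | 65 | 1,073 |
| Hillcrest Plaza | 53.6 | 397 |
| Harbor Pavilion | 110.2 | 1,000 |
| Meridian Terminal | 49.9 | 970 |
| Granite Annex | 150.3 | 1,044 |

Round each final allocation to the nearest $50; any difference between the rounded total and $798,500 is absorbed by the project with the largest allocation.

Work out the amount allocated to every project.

Totals — lane-miles 434.1, clients served 4,638.
Combined weights (75% lane-miles + 25% clients served): East Reservoir 0.0171; Central Interchange 0.1701; Hillcrest Plaza 0.1140; Harbor Pavilion 0.2443; Meridian Terminal 0.1385; Granite Annex 0.3159.
Unrounded shares: East Reservoir 13,664.19; Central Interchange 135,855.79; Hillcrest Plaza 91,032.75; Harbor Pavilion 195,070.73; Meridian Terminal 110,590.91; Granite Annex 252,285.63.
Rounded to nearest $50: East Reservoir $13,650; Central Interchange $135,850; Hillcrest Plaza $91,050; Harbor Pavilion $195,050; Meridian Terminal $110,600; Granite Annex $252,300. Sum = $798,500.
Sum already equals the total — no adjustment.

East Reservoir: $13,650 · Central Interchange: $135,850 · Hillcrest Plaza: $91,050 · Harbor Pavilion: $195,050 · Meridian Terminal: $110,600 · Granite Annex: $252,300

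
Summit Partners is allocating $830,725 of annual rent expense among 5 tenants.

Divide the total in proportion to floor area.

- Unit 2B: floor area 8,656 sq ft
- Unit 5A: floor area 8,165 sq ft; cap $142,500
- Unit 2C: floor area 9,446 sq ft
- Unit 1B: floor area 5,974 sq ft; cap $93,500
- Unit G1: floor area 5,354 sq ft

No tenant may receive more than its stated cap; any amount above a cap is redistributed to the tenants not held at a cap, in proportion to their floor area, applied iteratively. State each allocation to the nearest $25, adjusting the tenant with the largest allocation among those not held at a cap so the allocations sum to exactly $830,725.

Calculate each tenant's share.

Total floor area = 37,595.
Unconstrained shares: Unit 2B 191,268.93; Unit 5A 180,419.46; Unit 2C 208,725.32; Unit 1B 132,005.62; Unit G1 118,305.67.
Cap binds for Unit 5A ($142,500), Unit 1B ($93,500); balance $594,725 reallocated over remaining floor area 23,456.
Redistributed shares: Unit 2B 219,472.19 → $219,475; Unit 2C 239,502.57 → $239,500; Unit G1 135,750.24 → $135,750.

Unit 2B: $219,475 | Unit 5A: $142,500 | Unit 2C: $239,500 | Unit 1B: $93,500 | Unit G1: $135,750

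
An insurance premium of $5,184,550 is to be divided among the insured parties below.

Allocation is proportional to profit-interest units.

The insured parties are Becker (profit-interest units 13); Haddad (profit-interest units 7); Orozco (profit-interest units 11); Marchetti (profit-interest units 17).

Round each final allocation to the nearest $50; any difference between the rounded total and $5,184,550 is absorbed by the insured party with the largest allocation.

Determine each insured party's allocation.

Sum of profit-interest units: 48.
Unrounded shares: Becker 13/48 × $5,184,550 = 1,404,148.96; Haddad 7/48 × $5,184,550 = 756,080.21; Orozco 11/48 × $5,184,550 = 1,188,126.04; Marchetti 17/48 × $5,184,550 = 1,836,194.79.
Rounded to nearest $50: Becker $1,404,150; Haddad $756,100; Orozco $1,188,150; Marchetti $1,836,200. Sum = $5,184,600.
Difference $5,184,550 − $5,184,600 = −$50 applied to largest allocation (Marchetti): Marchetti becomes $1,836,150.

Becker: $1,404,150 · Haddad: $756,100 · Orozco: $1,188,150 · Marchetti: $1,836,150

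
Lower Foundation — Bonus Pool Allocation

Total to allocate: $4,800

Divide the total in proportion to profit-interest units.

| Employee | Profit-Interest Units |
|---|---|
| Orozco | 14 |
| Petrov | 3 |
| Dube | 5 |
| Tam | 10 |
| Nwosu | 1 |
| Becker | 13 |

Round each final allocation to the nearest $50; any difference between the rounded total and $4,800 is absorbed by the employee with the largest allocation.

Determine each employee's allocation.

Profit-interest units total: 46.
Proportional shares: Orozco 14/46 × $4,800 = 1,460.87; Petrov 3/46 × $4,800 = 313.04; Dube 5/46 × $4,800 = 521.74; Tam 10/46 × $4,800 = 1,043.48; Nwosu 1/46 × $4,800 = 104.35; Becker 13/46 × $4,800 = 1,356.52.
At nearest $50: Orozco $1,450; Petrov $300; Dube $500; Tam $1,050; Nwosu $100; Becker $1,350. Sum = $4,750.
Difference $4,800 − $4,750 = +$50 applied to largest allocation (Orozco): Orozco becomes $1,500.

Orozco: $1,500; Petrov: $300; Dube: $500; Tam: $1,050; Nwosu: $100; Becker: $1,350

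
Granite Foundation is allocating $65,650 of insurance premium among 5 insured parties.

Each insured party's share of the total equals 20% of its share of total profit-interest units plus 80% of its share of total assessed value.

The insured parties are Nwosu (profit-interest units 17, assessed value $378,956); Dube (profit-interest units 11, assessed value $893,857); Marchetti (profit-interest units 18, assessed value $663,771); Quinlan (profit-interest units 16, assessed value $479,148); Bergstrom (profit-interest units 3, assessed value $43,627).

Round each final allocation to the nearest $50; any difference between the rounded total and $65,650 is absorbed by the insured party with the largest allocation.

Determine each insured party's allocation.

Nwosu: $11,550; Dube: $21,300; Marchetti: $17,800; Quinlan: $13,450; Bergstrom: $1,550

Totals — profit-interest units 65, assessed value 2,459,359.
Composite weights (20% profit-interest units + 80% assessed value): Nwosu 0.1756; Dube 0.3246; Marchetti 0.2713; Quinlan 0.2051; Bergstrom 0.0234.
Unrounded shares: Nwosu 11,526.67; Dube 21,310.46; Marchetti 17,810.93; Quinlan 13,464.28; Bergstrom 1,537.66.
Rounded to nearest $50: Nwosu $11,550; Dube $21,300; Marchetti $17,800; Quinlan $13,450; Bergstrom $1,550. Sum = $65,650.
No rounding difference to absorb.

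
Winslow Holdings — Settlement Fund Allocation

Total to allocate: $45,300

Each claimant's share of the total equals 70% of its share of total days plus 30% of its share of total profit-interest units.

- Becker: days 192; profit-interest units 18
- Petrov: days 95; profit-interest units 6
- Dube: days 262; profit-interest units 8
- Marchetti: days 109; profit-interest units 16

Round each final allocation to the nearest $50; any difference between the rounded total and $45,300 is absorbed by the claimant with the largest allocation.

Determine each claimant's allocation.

Totals — days 658, profit-interest units 48.
Composite weights (70% days + 30% profit-interest units): Becker 0.3168; Petrov 0.1386; Dube 0.3287; Marchetti 0.2160.
Raw shares: Becker 14,349.02; Petrov 6,276.94; Dube 14,891.17; Marchetti 9,782.87.
After rounding ($50): Becker $14,350; Petrov $6,300; Dube $14,900; Marchetti $9,800. Sum = $45,350.
Difference $45,300 − $45,350 = −$50 applied to largest allocation (Dube): Dube becomes $14,850.

Becker: $14,350 · Petrov: $6,300 · Dube: $14,850 · Marchetti: $9,800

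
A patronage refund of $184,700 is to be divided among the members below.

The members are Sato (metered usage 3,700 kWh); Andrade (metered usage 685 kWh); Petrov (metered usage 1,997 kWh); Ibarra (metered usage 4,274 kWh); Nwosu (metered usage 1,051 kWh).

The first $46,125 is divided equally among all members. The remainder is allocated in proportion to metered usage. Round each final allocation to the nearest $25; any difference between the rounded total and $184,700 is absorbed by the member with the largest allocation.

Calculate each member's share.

First tranche $46,125 split equally: $9,225 each.
Remainder $138,575 by metered usage (total 11,707): Sato 43,796.66 → $43,800; Andrade 8,108.30 → $8,100; Petrov 23,638.36 → $23,650; Ibarra 50,591.06 → $50,600; Nwosu 12,440.62 → $12,450.
Rounding difference −$25 on remainder applied to Ibarra.
Totals: Sato $9,225 + $43,800 = $53,025; Andrade $9,225 + $8,100 = $17,325; Petrov $9,225 + $23,650 = $32,875; Ibarra $9,225 + $50,575 = $59,800; Nwosu $9,225 + $12,450 = $21,675.

Sato: $53,025 | Andrade: $17,325 | Petrov: $32,875 | Ibarra: $59,800 | Nwosu: $21,675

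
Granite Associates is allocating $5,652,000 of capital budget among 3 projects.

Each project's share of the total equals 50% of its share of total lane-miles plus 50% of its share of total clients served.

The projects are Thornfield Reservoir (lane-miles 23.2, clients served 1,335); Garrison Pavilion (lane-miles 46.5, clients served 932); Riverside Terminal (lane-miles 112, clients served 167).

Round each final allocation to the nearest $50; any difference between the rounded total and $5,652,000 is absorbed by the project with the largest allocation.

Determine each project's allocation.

Thornfield Reservoir: $1,910,850; Garrison Pavilion: $1,805,300; Riverside Terminal: $1,935,850

Lane-miles total 181.7; clients served total 2,434.
Combined weights (50% lane-miles + 50% clients served): Thornfield Reservoir 0.3381; Garrison Pavilion 0.3194; Riverside Terminal 0.3425.
Pro-rata amounts: Thornfield Reservoir 1,910,836.25; Garrison Pavilion 1,805,319.84; Riverside Terminal 1,935,843.91.
Rounded to nearest $50: Thornfield Reservoir $1,910,850; Garrison Pavilion $1,805,300; Riverside Terminal $1,935,850. Sum = $5,652,000.
Sum already equals the total — no adjustment.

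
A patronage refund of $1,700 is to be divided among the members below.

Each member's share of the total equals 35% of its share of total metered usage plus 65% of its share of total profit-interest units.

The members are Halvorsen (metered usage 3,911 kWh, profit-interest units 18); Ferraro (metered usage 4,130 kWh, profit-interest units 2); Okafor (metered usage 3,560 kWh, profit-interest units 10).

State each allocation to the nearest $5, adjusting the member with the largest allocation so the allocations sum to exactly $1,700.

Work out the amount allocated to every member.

Totals — metered usage 11,601, profit-interest units 30.
Blended shares (35% metered usage + 65% profit-interest units): Halvorsen 0.5080; Ferraro 0.1679; Okafor 0.3241.
Raw shares: Halvorsen 863.59; Ferraro 285.49; Okafor 550.92.
After rounding ($5): Halvorsen $865; Ferraro $285; Okafor $550. Sum = $1,700.
No rounding difference to absorb.

Halvorsen: $865 | Ferraro: $285 | Okafor: $550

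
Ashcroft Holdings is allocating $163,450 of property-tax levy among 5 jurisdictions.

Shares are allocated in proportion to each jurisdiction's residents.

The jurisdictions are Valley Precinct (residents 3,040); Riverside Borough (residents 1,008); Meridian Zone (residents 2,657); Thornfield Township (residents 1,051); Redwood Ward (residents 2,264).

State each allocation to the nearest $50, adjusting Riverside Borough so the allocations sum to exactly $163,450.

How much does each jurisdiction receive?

Combined residents = 10,020.
Unrounded shares: Valley Precinct 3,040/10,020 × $163,450 = 49,589.62; Riverside Borough 1,008/10,020 × $163,450 = 16,442.87; Meridian Zone 2,657/10,020 × $163,450 = 43,341.98; Thornfield Township 1,051/10,020 × $163,450 = 17,144.31; Redwood Ward 2,264/10,020 × $163,450 = 36,931.22.
After rounding ($50): Valley Precinct $49,600; Riverside Borough $16,450; Meridian Zone $43,350; Thornfield Township $17,150; Redwood Ward $36,950. Sum = $163,500.
Difference $163,450 − $163,500 = −$50 applied to Riverside Borough: Riverside Borough becomes $16,400.

Valley Precinct: $49,600; Riverside Borough: $16,400; Meridian Zone: $43,350; Thornfield Township: $17,150; Redwood Ward: $36,950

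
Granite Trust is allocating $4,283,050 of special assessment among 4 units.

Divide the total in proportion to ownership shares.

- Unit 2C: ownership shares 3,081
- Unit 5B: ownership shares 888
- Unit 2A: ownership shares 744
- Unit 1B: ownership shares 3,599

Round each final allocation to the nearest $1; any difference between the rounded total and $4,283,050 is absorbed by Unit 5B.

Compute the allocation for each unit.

Combined ownership shares = 8,312.
Raw shares: Unit 2C 3,081/8,312 × $4,283,050 = 1,587,593.49; Unit 5B 888/8,312 × $4,283,050 = 457,573.20; Unit 2A 744/8,312 × $4,283,050 = 383,372.14; Unit 1B 3,599/8,312 × $4,283,050 = 1,854,511.18.
At nearest $1: Unit 2C $1,587,593; Unit 5B $457,573; Unit 2A $383,372; Unit 1B $1,854,511. Sum = $4,283,049.
Difference $4,283,050 − $4,283,049 = +$1 applied to Unit 5B: Unit 5B becomes $457,574.

Unit 2C: $1,587,593; Unit 5B: $457,574; Unit 2A: $383,372; Unit 1B: $1,854,511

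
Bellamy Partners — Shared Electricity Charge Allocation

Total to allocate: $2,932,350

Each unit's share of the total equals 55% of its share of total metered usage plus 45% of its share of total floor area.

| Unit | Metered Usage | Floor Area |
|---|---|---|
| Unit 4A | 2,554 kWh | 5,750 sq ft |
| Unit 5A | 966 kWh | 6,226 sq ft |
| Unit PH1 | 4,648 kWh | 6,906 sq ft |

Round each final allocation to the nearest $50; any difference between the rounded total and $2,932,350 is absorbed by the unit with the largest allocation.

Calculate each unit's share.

Unit 4A: $906,150 | Unit 5A: $625,850 | Unit PH1: $1,400,350

Totals — metered usage 8,168, floor area 18,882.
Blended shares (55% metered usage + 45% floor area): Unit 4A 0.3090; Unit 5A 0.2134; Unit PH1 0.4776.
Pro-rata amounts: Unit 4A 906,129.21; Unit 5A 625,839.53; Unit PH1 1,400,381.25.
After rounding ($50): Unit 4A $906,150; Unit 5A $625,850; Unit PH1 $1,400,400. Sum = $2,932,400.
Difference $2,932,350 − $2,932,400 = −$50 applied to largest allocation (Unit PH1): Unit PH1 becomes $1,400,350.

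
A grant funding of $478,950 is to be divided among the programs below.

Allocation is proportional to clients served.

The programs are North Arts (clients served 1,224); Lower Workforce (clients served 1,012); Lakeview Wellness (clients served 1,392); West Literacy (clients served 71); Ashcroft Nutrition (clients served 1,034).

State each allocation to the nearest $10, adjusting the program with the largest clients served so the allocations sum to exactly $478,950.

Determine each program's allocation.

Combined clients served = 4,733.
Raw shares: North Arts 1,224/4,733 × $478,950 = 123,861.15; Lower Workforce 1,012/4,733 × $478,950 = 102,408.07; Lakeview Wellness 1,392/4,733 × $478,950 = 140,861.69; West Literacy 71/4,733 × $478,950 = 7,184.76; Ashcroft Nutrition 1,034/4,733 × $478,950 = 104,634.33.
After rounding ($10): North Arts $123,860; Lower Workforce $102,410; Lakeview Wellness $140,860; West Literacy $7,180; Ashcroft Nutrition $104,630. Sum = $478,940.
Difference $478,950 − $478,940 = +$10 applied to largest clients served (Lakeview Wellness): Lakeview Wellness becomes $140,870.

North Arts: $123,860; Lower Workforce: $102,410; Lakeview Wellness: $140,870; West Literacy: $7,180; Ashcroft Nutrition: $104,630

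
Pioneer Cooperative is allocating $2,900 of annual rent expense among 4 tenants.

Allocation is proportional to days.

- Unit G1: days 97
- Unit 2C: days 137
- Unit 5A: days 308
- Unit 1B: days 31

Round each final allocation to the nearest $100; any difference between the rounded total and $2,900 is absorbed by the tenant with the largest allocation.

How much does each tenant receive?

Unit G1: $500; Unit 2C: $700; Unit 5A: $1,500; Unit 1B: $200

Total days = 573.
Proportional shares: Unit G1 97/573 × $2,900 = 490.92; Unit 2C 137/573 × $2,900 = 693.37; Unit 5A 308/573 × $2,900 = 1,558.81; Unit 1B 31/573 × $2,900 = 156.89.
After rounding ($100): Unit G1 $500; Unit 2C $700; Unit 5A $1,600; Unit 1B $200. Sum = $3,000.
Difference $2,900 − $3,000 = −$100 applied to largest allocation (Unit 5A): Unit 5A becomes $1,500.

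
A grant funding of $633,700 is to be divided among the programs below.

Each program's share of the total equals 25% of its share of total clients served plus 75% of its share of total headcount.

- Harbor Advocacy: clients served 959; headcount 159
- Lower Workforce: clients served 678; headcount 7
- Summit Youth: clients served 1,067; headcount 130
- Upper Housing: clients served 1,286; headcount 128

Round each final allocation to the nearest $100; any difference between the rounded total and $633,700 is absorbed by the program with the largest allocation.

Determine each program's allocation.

Harbor Advocacy: $216,300 | Lower Workforce: $34,800 | Summit Youth: $188,100 | Upper Housing: $194,500

Totals — clients served 3,990, headcount 424.
Blended shares (25% clients served + 75% headcount): Harbor Advocacy 0.3413; Lower Workforce 0.0549; Summit Youth 0.2968; Upper Housing 0.3070.
Pro-rata amounts: Harbor Advocacy 216,305.71; Lower Workforce 34,766.86; Summit Youth 188,086.89; Upper Housing 194,540.54.
After rounding ($100): Harbor Advocacy $216,300; Lower Workforce $34,800; Summit Youth $188,100; Upper Housing $194,500. Sum = $633,700.
Rounded total matches; no reconciliation needed.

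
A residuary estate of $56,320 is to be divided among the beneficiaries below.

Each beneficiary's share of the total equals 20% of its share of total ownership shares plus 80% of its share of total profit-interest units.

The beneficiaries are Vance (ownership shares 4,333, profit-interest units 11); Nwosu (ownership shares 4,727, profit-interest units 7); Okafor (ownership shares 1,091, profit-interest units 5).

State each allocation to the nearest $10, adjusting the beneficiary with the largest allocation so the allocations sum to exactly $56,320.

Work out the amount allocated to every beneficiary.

Vance: $26,350 | Nwosu: $18,960 | Okafor: $11,010

Ownership shares total 10,151; profit-interest units total 23.
Combined weights (20% ownership shares + 80% profit-interest units): Vance 0.4680; Nwosu 0.3366; Okafor 0.1954.
Raw shares: Vance 26,356.61; Nwosu 18,957.98; Okafor 11,005.40.
At nearest $10: Vance $26,360; Nwosu $18,960; Okafor $11,010. Sum = $56,330.
Difference $56,320 − $56,330 = −$10 applied to largest allocation (Vance): Vance becomes $26,350.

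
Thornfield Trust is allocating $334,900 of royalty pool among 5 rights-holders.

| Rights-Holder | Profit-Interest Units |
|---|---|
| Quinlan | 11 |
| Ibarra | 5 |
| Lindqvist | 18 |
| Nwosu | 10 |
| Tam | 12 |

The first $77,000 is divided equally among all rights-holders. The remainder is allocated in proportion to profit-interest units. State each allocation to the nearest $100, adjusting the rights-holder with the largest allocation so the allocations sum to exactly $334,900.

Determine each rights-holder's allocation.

First tranche $77,000 split equally: $15,400 each.
Remainder $257,900 by profit-interest units (total 56): Quinlan 50,658.93 → $50,700; Ibarra 23,026.79 → $23,000; Lindqvist 82,896.43 → $82,900; Nwosu 46,053.57 → $46,100; Tam 55,264.29 → $55,300.
Rounding difference −$100 on remainder applied to Lindqvist.
Totals: Quinlan $15,400 + $50,700 = $66,100; Ibarra $15,400 + $23,000 = $38,400; Lindqvist $15,400 + $82,800 = $98,200; Nwosu $15,400 + $46,100 = $61,500; Tam $15,400 + $55,300 = $70,700.

Quinlan: $66,100 · Ibarra: $38,400 · Lindqvist: $98,200 · Nwosu: $61,500 · Tam: $70,700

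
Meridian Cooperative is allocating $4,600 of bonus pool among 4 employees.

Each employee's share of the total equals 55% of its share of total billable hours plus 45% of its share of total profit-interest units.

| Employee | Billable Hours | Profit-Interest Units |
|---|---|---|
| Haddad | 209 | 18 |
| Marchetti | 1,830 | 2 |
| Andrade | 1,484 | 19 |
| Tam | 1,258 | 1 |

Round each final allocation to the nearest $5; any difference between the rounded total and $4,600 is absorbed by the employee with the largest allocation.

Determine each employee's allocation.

Totals — billable hours 4,781, profit-interest units 40.
Combined weights (55% billable hours + 45% profit-interest units): Haddad 0.2265; Marchetti 0.2330; Andrade 0.3845; Tam 0.1560.
Proportional shares: Haddad 1,042.10; Marchetti 1,071.90; Andrade 1,768.55; Tam 717.46.
After rounding ($5): Haddad $1,040; Marchetti $1,070; Andrade $1,770; Tam $715. Sum = $4,595.
Difference $4,600 − $4,595 = +$5 applied to largest allocation (Andrade): Andrade becomes $1,775.

Haddad: $1,040 · Marchetti: $1,070 · Andrade: $1,775 · Tam: $715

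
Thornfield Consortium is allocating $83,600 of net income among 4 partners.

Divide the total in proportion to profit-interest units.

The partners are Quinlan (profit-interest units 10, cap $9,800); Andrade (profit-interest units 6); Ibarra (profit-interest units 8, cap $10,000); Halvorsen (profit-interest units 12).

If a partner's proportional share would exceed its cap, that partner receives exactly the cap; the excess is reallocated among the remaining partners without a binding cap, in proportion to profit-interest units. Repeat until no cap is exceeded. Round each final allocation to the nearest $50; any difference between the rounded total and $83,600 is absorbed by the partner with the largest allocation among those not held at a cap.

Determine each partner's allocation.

Profit-interest units total: 36.
Proportional shares (ignoring caps): Quinlan 23,222.22; Andrade 13,933.33; Ibarra 18,577.78; Halvorsen 27,866.67.
Capped: Quinlan ($9,800), Ibarra ($10,000); balance $63,800 reallocated over remaining profit-interest units 18.
Redistributed shares: Andrade 21,266.67 → $21,250; Halvorsen 42,533.33 → $42,550.

Quinlan: $9,800; Andrade: $21,250; Ibarra: $10,000; Halvorsen: $42,550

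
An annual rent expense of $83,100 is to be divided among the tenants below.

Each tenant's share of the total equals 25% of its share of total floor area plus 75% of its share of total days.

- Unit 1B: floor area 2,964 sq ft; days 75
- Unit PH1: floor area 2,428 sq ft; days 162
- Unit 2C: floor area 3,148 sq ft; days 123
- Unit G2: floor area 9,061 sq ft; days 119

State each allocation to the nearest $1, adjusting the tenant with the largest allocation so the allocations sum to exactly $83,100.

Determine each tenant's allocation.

Unit 1B: $13,257 · Unit PH1: $23,944 · Unit 2C: $19,720 · Unit G2: $26,179

Floor area total 17,601; days total 479.
Blended shares (25% floor area + 75% days): Unit 1B 0.1595; Unit PH1 0.2881; Unit 2C 0.2373; Unit G2 0.3150.
Unrounded shares: Unit 1B 13,257.11; Unit PH1 23,944.44; Unit 2C 19,719.80; Unit G2 26,178.64.
After rounding ($1): Unit 1B $13,257; Unit PH1 $23,944; Unit 2C $19,720; Unit G2 $26,179. Sum = $83,100.
Sum already equals the total — no adjustment.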